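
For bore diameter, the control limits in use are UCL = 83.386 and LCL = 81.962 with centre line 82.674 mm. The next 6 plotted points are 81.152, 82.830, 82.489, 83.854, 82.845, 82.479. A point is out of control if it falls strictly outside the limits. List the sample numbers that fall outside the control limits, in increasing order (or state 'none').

Compare each point to [81.962, 83.386]: sample 1 = 81.152 < LCL; sample 4 = 83.854 > UCL.

1, 4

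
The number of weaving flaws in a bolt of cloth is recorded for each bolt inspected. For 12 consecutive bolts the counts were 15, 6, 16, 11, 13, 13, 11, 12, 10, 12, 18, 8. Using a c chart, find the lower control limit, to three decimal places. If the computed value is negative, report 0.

1.655

c̄ = (15 + 6 + 16 + 11 + 13 + 13 + 11 + 12 + 10 + 12 + 18 + 8) / 12 = 145 / 12 = 12.0833
LCL = c̄ − 3√c̄ = 12.0833 − 3 × 3.4761 = 1.6550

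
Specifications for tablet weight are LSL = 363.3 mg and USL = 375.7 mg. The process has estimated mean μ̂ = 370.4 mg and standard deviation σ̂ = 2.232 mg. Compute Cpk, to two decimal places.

Cpu = (USL − μ̂) / (3σ̂) = (375.7 − 370.4) / (3 × 2.232) = 0.7915; Cpl = (μ̂ − LSL) / (3σ̂) = (370.4 − 363.3) / (3 × 2.232) = 1.0603; Cpk = min(Cpu, Cpl) = 0.7915

0.79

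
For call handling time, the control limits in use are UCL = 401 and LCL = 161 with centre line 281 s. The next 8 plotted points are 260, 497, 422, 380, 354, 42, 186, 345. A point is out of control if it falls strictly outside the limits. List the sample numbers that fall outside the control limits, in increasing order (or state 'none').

2, 3, 6

Compare each point to [161, 401]: sample 2 = 497 > UCL; sample 3 = 422 > UCL; sample 6 = 42 < LCL.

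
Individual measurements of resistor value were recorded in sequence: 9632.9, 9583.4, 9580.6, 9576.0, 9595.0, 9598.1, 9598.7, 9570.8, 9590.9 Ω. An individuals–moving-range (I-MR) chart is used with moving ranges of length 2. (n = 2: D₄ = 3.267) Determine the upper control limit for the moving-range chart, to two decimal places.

Moving ranges: 49.5, 2.8, 4.6, 19.0, 3.1, 0.6, 27.9, 20.1; M̄R̄ = 127.6000 / 8 = 15.9500
UCL_MR = D₄·M̄R̄ = 3.267 × 15.9500 = 52.1086

52.11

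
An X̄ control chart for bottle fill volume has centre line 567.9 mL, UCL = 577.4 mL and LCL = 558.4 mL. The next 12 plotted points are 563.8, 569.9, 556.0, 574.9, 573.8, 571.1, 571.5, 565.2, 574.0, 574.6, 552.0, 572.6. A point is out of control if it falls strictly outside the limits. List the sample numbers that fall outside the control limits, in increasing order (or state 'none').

Compare each point to [558.4, 577.4]: sample 3 = 556.0 < LCL; sample 11 = 552.0 < LCL.

3, 11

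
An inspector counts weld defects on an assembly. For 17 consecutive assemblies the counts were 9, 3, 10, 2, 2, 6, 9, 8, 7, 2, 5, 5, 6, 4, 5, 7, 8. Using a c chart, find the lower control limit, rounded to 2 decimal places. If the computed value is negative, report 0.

0.00

c̄ = (9 + 3 + 10 + 2 + 2 + 6 + 9 + 8 + 7 + 2 + 5 + 5 + 6 + 4 + 5 + 7 + 8) / 17 = 98 / 17 = 5.7647
LCL = c̄ − 3√c̄ = 5.7647 − 3 × 2.4010 = -1.4382 → 0 (cannot be negative)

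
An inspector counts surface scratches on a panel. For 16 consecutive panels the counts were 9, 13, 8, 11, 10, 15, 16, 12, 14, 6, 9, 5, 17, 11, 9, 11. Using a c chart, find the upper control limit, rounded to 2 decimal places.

c̄ = (9 + 13 + 8 + 11 + 10 + 15 + 16 + 12 + 14 + 6 + 9 + 5 + 17 + 11 + 9 + 11) / 16 = 176 / 16 = 11.0000
UCL = c̄ + 3√c̄ = 11.0000 + 3 × √11.0000 = 11.0000 + 3 × 3.3166 = 20.9499

20.95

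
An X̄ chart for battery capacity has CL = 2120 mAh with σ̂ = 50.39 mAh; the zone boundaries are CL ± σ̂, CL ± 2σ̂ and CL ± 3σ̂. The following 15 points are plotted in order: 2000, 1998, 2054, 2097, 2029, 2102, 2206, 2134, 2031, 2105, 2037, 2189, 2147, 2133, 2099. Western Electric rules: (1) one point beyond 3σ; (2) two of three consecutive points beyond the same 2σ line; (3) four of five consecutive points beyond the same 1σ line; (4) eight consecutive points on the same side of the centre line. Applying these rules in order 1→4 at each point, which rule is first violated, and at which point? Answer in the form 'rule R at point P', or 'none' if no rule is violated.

rule 2 at point 2

Zone of each point (C = within 1σ̂, B = 1σ̂–2σ̂, A = 2σ̂–3σ̂, * = beyond 3σ̂; sign = side of CL): 1:-A, 2:-A, 3:-B, 4:-C, 5:-B, 6:-C, 7:+B, 8:+C, 9:-B, 10:-C, 11:-B, 12:+B, 13:+C, 14:+C, 15:-C
Rule 2 (two of three consecutive points beyond the same 2σ limit) is satisfied at point 2.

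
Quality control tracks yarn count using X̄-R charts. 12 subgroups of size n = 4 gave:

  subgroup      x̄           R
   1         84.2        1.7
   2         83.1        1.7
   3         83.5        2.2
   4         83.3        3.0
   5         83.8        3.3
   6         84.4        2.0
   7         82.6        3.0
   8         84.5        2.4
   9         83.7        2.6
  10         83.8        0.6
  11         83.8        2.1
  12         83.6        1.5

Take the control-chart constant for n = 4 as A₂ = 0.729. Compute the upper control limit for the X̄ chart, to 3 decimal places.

X̄̄ = (84.2 + 83.1 + 83.5 + 83.3 + 83.8 + 84.4 + 82.6 + 84.5 + 83.7 + 83.8 + 83.8 + 83.6) / 12 = 1004.3000 / 12 = 83.6917
R̄ = (1.7 + 1.7 + 2.2 + 3.0 + 3.3 + 2.0 + 3.0 + 2.4 + 2.6 + 0.6 + 2.1 + 1.5) / 12 = 26.1000 / 12 = 2.1750
UCL = X̄̄ + A₂·R̄ = 83.6917 + 0.729 × 2.1750 = 85.2772

85.277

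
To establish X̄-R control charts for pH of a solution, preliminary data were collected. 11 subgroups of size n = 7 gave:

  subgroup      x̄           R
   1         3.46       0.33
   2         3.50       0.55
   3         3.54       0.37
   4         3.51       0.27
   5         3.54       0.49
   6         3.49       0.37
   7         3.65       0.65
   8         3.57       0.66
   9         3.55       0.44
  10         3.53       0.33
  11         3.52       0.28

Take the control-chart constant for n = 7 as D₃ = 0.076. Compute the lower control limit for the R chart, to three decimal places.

R̄ = (0.33 + 0.55 + 0.37 + 0.27 + 0.49 + 0.37 + 0.65 + 0.66 + 0.44 + 0.33 + 0.28) / 11 = 4.7400 / 11 = 0.4309
LCL_R = D₃·R̄ = 0.076 × 0.4309 = 0.0327

0.033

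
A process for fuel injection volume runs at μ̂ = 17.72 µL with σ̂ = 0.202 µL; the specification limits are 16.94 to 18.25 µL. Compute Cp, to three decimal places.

1.081

Cp = (USL − LSL) / (6σ̂) = (18.25 − 16.94) / (6 × 0.202) = 1.3100 / 1.2120 = 1.0809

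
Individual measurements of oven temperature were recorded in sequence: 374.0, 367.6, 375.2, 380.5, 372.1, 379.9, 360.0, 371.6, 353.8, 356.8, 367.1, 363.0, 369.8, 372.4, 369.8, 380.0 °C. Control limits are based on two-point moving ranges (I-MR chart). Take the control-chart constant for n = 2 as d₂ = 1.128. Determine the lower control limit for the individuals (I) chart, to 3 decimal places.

347.543

X̄ = (374.0 + 367.6 + 375.2 + 380.5 + 372.1 + 379.9 + 360.0 + 371.6 + 353.8 + 356.8 + 367.1 + 363.0 + 369.8 + 372.4 + 369.8 + 380.0) / 16 = 369.6000
Moving ranges: 6.4, 7.6, 5.3, 8.4, 7.8, 19.9, 11.6, 17.8, 3.0, 10.3, 4.1, 6.8, 2.6, 2.6, 10.2; M̄R̄ = 124.4000 / 15 = 8.2933
LCL = X̄ − 3·M̄R̄/d₂ = 369.6000 − 3 × 8.2933 / 1.128 = 347.5433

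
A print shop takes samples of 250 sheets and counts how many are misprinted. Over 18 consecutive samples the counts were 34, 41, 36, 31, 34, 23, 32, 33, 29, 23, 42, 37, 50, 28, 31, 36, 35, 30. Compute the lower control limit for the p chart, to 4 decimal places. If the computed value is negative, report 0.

0.0697

p̄ = Σdᵢ / (k·n) = 605 / (18 × 250) = 0.13444
LCL = p̄ − 3·√(p̄(1−p̄)/n) = 0.13444 − 3 × 0.02157 = 0.06972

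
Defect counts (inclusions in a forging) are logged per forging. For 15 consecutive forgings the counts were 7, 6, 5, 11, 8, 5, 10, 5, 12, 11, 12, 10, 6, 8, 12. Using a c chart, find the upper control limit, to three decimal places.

17.297

c̄ = (7 + 6 + 5 + 11 + 8 + 5 + 10 + 5 + 12 + 11 + 12 + 10 + 6 + 8 + 12) / 15 = 128 / 15 = 8.5333
UCL = c̄ + 3√c̄ = 8.5333 + 3 × √8.5333 = 8.5333 + 3 × 2.9212 = 17.2969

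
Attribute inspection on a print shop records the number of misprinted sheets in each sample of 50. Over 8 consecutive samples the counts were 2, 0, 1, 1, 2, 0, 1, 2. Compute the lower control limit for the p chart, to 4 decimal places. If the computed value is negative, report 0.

0.0000

p̄ = Σdᵢ / (k·n) = 9 / (8 × 50) = 0.02250
LCL = p̄ − 3·√(p̄(1−p̄)/n) = 0.02250 − 3 × 0.02097 = -0.04042 → 0 (negative, so LCL = 0)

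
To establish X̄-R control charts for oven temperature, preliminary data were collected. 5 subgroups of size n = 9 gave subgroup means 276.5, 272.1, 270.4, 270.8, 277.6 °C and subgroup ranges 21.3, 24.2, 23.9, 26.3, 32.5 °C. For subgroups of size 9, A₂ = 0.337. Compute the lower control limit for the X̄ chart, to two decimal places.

X̄̄ = (276.5 + 272.1 + 270.4 + 270.8 + 277.6) / 5 = 1367.4000 / 5 = 273.4800
R̄ = (21.3 + 24.2 + 23.9 + 26.3 + 32.5) / 5 = 128.2000 / 5 = 25.6400
LCL = X̄̄ − A₂·R̄ = 273.4800 − 0.337 × 25.6400 = 264.8393

264.84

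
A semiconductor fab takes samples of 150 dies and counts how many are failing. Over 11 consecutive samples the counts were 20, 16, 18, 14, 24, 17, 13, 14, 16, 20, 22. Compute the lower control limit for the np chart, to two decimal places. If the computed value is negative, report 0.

p̄ = Σdᵢ / (k·n) = 194 / (11 × 150) = 0.11758
LCL = np̄ − 3·√(np̄(1−p̄)) = 17.6364 − 3 × 3.9450 = 5.8015

5.80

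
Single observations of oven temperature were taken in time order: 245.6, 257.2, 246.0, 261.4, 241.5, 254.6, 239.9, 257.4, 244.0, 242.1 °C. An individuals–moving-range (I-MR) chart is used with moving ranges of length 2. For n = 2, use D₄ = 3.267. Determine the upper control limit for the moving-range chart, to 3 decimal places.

Moving ranges: 11.6, 11.2, 15.4, 19.9, 13.1, 14.7, 17.5, 13.4, 1.9; M̄R̄ = 118.7000 / 9 = 13.1889
UCL_MR = D₄·M̄R̄ = 3.267 × 13.1889 = 43.0881

43.088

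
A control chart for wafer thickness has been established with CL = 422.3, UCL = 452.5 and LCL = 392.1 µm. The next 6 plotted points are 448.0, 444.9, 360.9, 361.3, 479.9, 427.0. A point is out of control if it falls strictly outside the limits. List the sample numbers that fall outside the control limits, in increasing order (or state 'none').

Compare each point to [392.1, 452.5]: sample 3 = 360.9 < LCL; sample 4 = 361.3 < LCL; sample 5 = 479.9 > UCL.

3, 4, 5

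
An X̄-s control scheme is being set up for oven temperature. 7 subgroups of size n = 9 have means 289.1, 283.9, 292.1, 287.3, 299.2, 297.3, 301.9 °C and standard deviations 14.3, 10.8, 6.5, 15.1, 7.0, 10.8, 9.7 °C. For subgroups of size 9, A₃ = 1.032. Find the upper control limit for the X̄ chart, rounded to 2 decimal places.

303.91

X̄̄ = (289.1 + 283.9 + 292.1 + 287.3 + 299.2 + 297.3 + 301.9) / 7 = 292.9714
s̄ = (14.3 + 10.8 + 6.5 + 15.1 + 7.0 + 10.8 + 9.7) / 7 = 10.6000
UCL = X̄̄ + A₃·s̄ = 292.9714 + 1.032 × 10.6000 = 303.9106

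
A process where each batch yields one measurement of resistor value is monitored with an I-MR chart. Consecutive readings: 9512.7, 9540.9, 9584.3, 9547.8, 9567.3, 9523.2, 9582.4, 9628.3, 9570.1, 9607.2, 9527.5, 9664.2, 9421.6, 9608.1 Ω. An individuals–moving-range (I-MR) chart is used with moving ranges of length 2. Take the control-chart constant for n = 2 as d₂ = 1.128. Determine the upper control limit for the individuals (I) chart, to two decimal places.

9771.44

X̄ = (9512.7 + 9540.9 + 9584.3 + 9547.8 + 9567.3 + 9523.2 + 9582.4 + 9628.3 + 9570.1 + 9607.2 + 9527.5 + 9664.2 + 9421.6 + 9608.1) / 14 = 9563.2571
Moving ranges: 28.2, 43.4, 36.5, 19.5, 44.1, 59.2, 45.9, 58.2, 37.1, 79.7, 136.7, 242.6, 186.5; M̄R̄ = 1017.6000 / 13 = 78.2769
UCL = X̄ + 3·M̄R̄/d₂ = 9563.2571 + 3 × 78.2769 / 1.128 = 9771.4404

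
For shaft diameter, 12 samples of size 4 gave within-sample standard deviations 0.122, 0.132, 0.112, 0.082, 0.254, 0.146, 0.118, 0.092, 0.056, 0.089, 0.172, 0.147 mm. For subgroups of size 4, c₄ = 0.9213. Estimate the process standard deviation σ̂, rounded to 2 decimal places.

s̄ = (0.122 + 0.132 + 0.112 + 0.082 + 0.254 + 0.146 + 0.118 + 0.092 + 0.056 + 0.089 + 0.172 + 0.147) / 12 = 0.1268
σ̂ = s̄ / c₄ = 0.1268 / 0.9213 = 0.1377

0.14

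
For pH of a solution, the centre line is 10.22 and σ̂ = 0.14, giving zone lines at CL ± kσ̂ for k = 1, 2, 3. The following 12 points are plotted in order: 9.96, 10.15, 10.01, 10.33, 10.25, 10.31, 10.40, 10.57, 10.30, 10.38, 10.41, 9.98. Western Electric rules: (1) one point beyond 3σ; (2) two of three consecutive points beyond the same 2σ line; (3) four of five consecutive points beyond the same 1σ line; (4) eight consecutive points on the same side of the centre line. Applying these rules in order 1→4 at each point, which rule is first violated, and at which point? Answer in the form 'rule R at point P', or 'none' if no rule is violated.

rule 3 at point 11

Zone of each point (C = within 1σ̂, B = 1σ̂–2σ̂, A = 2σ̂–3σ̂, * = beyond 3σ̂; sign = side of CL): 1:-B, 2:-C, 3:-B, 4:+C, 5:+C, 6:+C, 7:+B, 8:+A, 9:+C, 10:+B, 11:+B, 12:-B
Rule 3 (four of five consecutive points beyond the same 1σ limit) is satisfied at point 11.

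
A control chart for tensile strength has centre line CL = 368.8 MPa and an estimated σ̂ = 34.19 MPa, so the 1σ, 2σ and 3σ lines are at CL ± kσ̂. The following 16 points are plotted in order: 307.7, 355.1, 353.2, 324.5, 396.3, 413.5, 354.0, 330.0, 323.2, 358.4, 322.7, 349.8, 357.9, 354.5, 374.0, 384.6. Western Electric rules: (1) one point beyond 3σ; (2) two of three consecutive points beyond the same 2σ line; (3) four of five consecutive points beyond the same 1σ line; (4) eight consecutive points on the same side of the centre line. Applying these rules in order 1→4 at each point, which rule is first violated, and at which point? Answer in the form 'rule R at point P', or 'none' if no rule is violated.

Zone of each point (C = within 1σ̂, B = 1σ̂–2σ̂, A = 2σ̂–3σ̂, * = beyond 3σ̂; sign = side of CL): 1:-B, 2:-C, 3:-C, 4:-B, 5:+C, 6:+B, 7:-C, 8:-B, 9:-B, 10:-C, 11:-B, 12:-C, 13:-C, 14:-C, 15:+C, 16:+C
Rule 4 (eight consecutive points on the same side of the centre line) is satisfied at point 14.

rule 4 at point 14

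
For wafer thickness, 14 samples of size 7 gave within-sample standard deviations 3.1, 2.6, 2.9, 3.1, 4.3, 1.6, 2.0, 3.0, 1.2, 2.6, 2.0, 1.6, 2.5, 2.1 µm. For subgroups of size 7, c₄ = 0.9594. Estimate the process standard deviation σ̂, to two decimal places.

s̄ = (3.1 + 2.6 + 2.9 + 3.1 + 4.3 + 1.6 + 2.0 + 3.0 + 1.2 + 2.6 + 2.0 + 1.6 + 2.5 + 2.1) / 14 = 2.4714
σ̂ = s̄ / c₄ = 2.4714 / 0.9594 = 2.5760

2.58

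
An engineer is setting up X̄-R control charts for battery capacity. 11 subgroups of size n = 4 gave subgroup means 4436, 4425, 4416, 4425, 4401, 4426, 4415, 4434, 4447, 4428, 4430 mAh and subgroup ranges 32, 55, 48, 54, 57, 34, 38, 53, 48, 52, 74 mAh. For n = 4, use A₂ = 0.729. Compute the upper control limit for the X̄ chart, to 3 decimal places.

4461.846

X̄̄ = (4436 + 4425 + 4416 + 4425 + 4401 + 4426 + 4415 + 4434 + 4447 + 4428 + 4430) / 11 = 48683.0000 / 11 = 4425.7273
R̄ = (32 + 55 + 48 + 54 + 57 + 34 + 38 + 53 + 48 + 52 + 74) / 11 = 545.0000 / 11 = 49.5455
UCL = X̄̄ + A₂·R̄ = 4425.7273 + 0.729 × 49.5455 = 4461.8459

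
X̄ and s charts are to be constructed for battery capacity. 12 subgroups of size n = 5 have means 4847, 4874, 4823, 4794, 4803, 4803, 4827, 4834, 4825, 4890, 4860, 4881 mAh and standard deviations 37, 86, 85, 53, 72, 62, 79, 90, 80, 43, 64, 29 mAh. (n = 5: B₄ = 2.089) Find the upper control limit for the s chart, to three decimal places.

135.785

s̄ = (37 + 86 + 85 + 53 + 72 + 62 + 79 + 90 + 80 + 43 + 64 + 29) / 12 = 65.0000
UCL_s = B₄·s̄ = 2.089 × 65.0000 = 135.7850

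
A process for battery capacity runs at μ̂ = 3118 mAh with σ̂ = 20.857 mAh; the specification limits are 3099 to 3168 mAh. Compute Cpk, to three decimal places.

0.304

Cpu = (USL − μ̂) / (3σ̂) = (3168 − 3118) / (3 × 20.857) = 0.7991; Cpl = (μ̂ − LSL) / (3σ̂) = (3118 − 3099) / (3 × 20.857) = 0.3037; Cpk = min(Cpu, Cpl) = 0.3037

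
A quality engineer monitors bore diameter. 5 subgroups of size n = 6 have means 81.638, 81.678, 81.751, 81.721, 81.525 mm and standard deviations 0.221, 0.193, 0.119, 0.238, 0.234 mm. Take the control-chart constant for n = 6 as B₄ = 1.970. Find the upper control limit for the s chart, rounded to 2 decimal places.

s̄ = (0.221 + 0.193 + 0.119 + 0.238 + 0.234) / 5 = 0.2010
UCL_s = B₄·s̄ = 1.970 × 0.2010 = 0.3960

0.40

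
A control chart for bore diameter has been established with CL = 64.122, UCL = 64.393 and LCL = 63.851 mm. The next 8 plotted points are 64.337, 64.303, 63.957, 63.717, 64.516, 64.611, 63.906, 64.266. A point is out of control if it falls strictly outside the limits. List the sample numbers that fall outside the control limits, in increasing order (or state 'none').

Compare each point to [63.851, 64.393]: sample 4 = 63.717 < LCL; sample 5 = 64.516 > UCL; sample 6 = 64.611 > UCL.

4, 5, 6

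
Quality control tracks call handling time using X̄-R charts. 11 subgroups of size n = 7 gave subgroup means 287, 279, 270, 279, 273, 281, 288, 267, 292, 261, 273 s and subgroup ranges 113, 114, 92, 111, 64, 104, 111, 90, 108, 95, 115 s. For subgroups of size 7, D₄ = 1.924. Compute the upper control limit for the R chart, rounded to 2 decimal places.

R̄ = (113 + 114 + 92 + 111 + 64 + 104 + 111 + 90 + 108 + 95 + 115) / 11 = 1117.0000 / 11 = 101.5455
UCL_R = D₄·R̄ = 1.924 × 101.5455 = 195.3735

195.37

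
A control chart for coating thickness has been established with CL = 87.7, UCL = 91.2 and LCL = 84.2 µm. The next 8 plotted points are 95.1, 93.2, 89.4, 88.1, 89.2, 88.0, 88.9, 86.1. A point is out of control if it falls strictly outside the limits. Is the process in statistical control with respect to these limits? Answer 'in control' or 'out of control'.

Compare each point to [84.2, 91.2]: sample 1 = 95.1 > UCL; sample 2 = 93.2 > UCL.

out of control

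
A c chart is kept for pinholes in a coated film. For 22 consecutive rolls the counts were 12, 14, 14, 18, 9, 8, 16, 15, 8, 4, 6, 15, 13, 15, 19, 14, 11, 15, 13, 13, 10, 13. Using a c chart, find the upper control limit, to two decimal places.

c̄ = (12 + 14 + 14 + 18 + 9 + 8 + 16 + 15 + 8 + 4 + 6 + 15 + 13 + 15 + 19 + 14 + 11 + 15 + 13 + 13 + 10 + 13) / 22 = 275 / 22 = 12.5000
UCL = c̄ + 3√c̄ = 12.5000 + 3 × √12.5000 = 12.5000 + 3 × 3.5355 = 23.1066

23.11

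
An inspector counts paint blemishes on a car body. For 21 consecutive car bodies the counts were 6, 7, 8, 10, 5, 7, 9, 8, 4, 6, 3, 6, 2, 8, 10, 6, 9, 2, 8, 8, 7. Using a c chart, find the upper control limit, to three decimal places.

14.337

c̄ = (6 + 7 + 8 + 10 + 5 + 7 + 9 + 8 + 4 + 6 + 3 + 6 + 2 + 8 + 10 + 6 + 9 + 2 + 8 + 8 + 7) / 21 = 139 / 21 = 6.6190
UCL = c̄ + 3√c̄ = 6.6190 + 3 × √6.6190 = 6.6190 + 3 × 2.5728 = 14.3373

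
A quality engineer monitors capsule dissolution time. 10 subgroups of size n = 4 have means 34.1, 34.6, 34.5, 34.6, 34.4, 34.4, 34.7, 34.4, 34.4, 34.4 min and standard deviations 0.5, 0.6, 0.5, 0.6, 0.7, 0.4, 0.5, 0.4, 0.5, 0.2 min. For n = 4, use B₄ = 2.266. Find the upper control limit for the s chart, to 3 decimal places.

s̄ = (0.5 + 0.6 + 0.5 + 0.6 + 0.7 + 0.4 + 0.5 + 0.4 + 0.5 + 0.2) / 10 = 0.4900
UCL_s = B₄·s̄ = 2.266 × 0.4900 = 1.1103

1.110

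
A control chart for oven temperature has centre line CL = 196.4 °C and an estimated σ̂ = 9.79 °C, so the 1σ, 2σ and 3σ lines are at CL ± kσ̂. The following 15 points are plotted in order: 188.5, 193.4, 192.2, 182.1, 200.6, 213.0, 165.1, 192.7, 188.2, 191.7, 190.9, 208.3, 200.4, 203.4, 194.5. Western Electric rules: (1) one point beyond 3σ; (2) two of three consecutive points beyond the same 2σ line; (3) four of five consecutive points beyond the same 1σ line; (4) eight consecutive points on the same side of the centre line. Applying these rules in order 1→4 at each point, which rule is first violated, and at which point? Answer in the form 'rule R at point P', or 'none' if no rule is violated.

Zone of each point (C = within 1σ̂, B = 1σ̂–2σ̂, A = 2σ̂–3σ̂, * = beyond 3σ̂; sign = side of CL): 1:-C, 2:-C, 3:-C, 4:-B, 5:+C, 6:+B, 7:-*, 8:-C, 9:-C, 10:-C, 11:-C, 12:+B, 13:+C, 14:+C, 15:-C
Rule 1 (one point beyond the 3σ limits) is satisfied at point 7.

rule 1 at point 7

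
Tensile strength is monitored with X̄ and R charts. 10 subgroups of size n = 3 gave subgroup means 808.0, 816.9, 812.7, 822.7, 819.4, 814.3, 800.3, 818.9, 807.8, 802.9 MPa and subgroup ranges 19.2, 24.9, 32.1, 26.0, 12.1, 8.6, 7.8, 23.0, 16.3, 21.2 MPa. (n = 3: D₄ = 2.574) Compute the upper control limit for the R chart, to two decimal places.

49.21

R̄ = (19.2 + 24.9 + 32.1 + 26.0 + 12.1 + 8.6 + 7.8 + 23.0 + 16.3 + 21.2) / 10 = 191.2000 / 10 = 19.1200
UCL_R = D₄·R̄ = 2.574 × 19.1200 = 49.2149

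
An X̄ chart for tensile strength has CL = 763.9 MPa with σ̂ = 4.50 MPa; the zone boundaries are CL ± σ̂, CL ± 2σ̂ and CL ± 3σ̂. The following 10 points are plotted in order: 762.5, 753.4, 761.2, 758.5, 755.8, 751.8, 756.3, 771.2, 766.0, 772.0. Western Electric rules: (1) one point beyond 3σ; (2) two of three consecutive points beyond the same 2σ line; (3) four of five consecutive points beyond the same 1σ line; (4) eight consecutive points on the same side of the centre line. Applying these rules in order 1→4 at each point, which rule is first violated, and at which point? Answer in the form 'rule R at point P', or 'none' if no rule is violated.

Zone of each point (C = within 1σ̂, B = 1σ̂–2σ̂, A = 2σ̂–3σ̂, * = beyond 3σ̂; sign = side of CL): 1:-C, 2:-A, 3:-C, 4:-B, 5:-B, 6:-A, 7:-B, 8:+B, 9:+C, 10:+B
Rule 3 (four of five consecutive points beyond the same 1σ limit) is satisfied at point 6.

rule 3 at point 6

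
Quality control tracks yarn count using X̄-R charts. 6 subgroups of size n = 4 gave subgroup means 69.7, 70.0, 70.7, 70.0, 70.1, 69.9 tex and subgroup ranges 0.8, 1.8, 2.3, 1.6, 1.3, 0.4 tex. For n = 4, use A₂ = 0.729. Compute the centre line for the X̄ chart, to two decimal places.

70.07

X̄̄ = (69.7 + 70.0 + 70.7 + 70.0 + 70.1 + 69.9) / 6 = 420.4000 / 6 = 70.0667
CL = X̄̄ = 70.0667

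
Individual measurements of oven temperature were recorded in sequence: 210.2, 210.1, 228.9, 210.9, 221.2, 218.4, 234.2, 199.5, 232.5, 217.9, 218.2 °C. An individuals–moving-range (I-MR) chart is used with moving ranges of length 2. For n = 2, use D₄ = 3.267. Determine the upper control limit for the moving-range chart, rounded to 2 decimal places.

48.48

Moving ranges: 0.1, 18.8, 18.0, 10.3, 2.8, 15.8, 34.7, 33.0, 14.6, 0.3; M̄R̄ = 148.4000 / 10 = 14.8400
UCL_MR = D₄·M̄R̄ = 3.267 × 14.8400 = 48.4823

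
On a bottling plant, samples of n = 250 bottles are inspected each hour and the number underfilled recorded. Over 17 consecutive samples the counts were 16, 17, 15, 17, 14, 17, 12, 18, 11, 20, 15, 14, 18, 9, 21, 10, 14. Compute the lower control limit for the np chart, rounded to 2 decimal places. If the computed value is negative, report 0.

3.85

p̄ = Σdᵢ / (k·n) = 258 / (17 × 250) = 0.06071
LCL = np̄ − 3·√(np̄(1−p̄)) = 15.1765 − 3 × 3.7756 = 3.8497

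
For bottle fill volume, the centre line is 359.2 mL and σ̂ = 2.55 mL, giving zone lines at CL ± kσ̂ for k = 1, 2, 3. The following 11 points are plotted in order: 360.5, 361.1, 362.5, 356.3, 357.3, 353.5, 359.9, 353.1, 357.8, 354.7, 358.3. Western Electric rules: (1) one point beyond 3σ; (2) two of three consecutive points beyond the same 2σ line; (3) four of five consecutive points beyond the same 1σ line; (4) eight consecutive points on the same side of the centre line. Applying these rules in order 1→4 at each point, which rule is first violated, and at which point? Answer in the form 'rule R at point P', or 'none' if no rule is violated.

Zone of each point (C = within 1σ̂, B = 1σ̂–2σ̂, A = 2σ̂–3σ̂, * = beyond 3σ̂; sign = side of CL): 1:+C, 2:+C, 3:+B, 4:-B, 5:-C, 6:-A, 7:+C, 8:-A, 9:-C, 10:-B, 11:-C
Rule 2 (two of three consecutive points beyond the same 2σ limit) is satisfied at point 8.

rule 2 at point 8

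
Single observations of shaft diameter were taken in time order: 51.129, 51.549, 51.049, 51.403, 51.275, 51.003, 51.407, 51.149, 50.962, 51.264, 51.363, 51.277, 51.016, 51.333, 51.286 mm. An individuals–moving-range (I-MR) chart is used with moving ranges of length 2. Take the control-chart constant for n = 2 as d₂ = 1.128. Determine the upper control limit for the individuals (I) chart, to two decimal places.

X̄ = (51.129 + 51.549 + 51.049 + 51.403 + 51.275 + 51.003 + 51.407 + 51.149 + 50.962 + 51.264 + 51.363 + 51.277 + 51.016 + 51.333 + 51.286) / 15 = 51.2310
Moving ranges: 0.420, 0.500, 0.354, 0.128, 0.272, 0.404, 0.258, 0.187, 0.302, 0.099, 0.086, 0.261, 0.317, 0.047; M̄R̄ = 3.6350 / 14 = 0.2596
UCL = X̄ + 3·M̄R̄/d₂ = 51.2310 + 3 × 0.2596 / 1.128 = 51.9215

51.92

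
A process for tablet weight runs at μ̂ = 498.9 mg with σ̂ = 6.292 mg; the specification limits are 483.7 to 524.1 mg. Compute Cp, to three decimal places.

1.070

Cp = (USL − LSL) / (6σ̂) = (524.1 − 483.7) / (6 × 6.292) = 40.4000 / 37.7520 = 1.0701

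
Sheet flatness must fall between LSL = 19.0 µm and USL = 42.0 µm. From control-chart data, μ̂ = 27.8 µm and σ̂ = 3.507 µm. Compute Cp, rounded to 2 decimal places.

1.09

Cp = (USL − LSL) / (6σ̂) = (42.0 − 19.0) / (6 × 3.507) = 23.0000 / 21.0420 = 1.0931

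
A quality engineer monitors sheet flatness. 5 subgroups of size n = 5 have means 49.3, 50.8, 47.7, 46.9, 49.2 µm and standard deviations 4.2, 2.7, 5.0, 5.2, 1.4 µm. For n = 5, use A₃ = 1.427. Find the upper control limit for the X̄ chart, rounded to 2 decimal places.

X̄̄ = (49.3 + 50.8 + 47.7 + 46.9 + 49.2) / 5 = 48.7800
s̄ = (4.2 + 2.7 + 5.0 + 5.2 + 1.4) / 5 = 3.7000
UCL = X̄̄ + A₃·s̄ = 48.7800 + 1.427 × 3.7000 = 54.0599

54.06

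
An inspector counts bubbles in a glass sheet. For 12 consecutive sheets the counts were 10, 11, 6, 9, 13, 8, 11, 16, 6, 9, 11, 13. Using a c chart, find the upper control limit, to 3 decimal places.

19.855

c̄ = (10 + 11 + 6 + 9 + 13 + 8 + 11 + 16 + 6 + 9 + 11 + 13) / 12 = 123 / 12 = 10.2500
UCL = c̄ + 3√c̄ = 10.2500 + 3 × √10.2500 = 10.2500 + 3 × 3.2016 = 19.8547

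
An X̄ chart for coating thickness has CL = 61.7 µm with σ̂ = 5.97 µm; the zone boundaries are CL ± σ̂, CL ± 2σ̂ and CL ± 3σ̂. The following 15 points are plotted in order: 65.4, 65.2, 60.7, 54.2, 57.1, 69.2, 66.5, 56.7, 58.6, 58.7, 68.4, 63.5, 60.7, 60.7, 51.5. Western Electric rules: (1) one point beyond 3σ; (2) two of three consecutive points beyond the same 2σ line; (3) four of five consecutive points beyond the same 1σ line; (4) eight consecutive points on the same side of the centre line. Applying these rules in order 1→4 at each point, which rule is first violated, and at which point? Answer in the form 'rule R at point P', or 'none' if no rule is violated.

none

Zone of each point (C = within 1σ̂, B = 1σ̂–2σ̂, A = 2σ̂–3σ̂, * = beyond 3σ̂; sign = side of CL): 1:+C, 2:+C, 3:-C, 4:-B, 5:-C, 6:+B, 7:+C, 8:-C, 9:-C, 10:-C, 11:+B, 12:+C, 13:-C, 14:-C, 15:-B
No rule fires across all 15 points.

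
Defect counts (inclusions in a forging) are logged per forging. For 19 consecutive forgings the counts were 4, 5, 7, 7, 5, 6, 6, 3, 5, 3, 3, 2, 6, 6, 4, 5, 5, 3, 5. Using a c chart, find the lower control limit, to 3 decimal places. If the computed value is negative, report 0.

0.000

c̄ = (4 + 5 + 7 + 7 + 5 + 6 + 6 + 3 + 5 + 3 + 3 + 2 + 6 + 6 + 4 + 5 + 5 + 3 + 5) / 19 = 90 / 19 = 4.7368
LCL = c̄ − 3√c̄ = 4.7368 − 3 × 2.1764 = -1.7924 → 0 (cannot be negative)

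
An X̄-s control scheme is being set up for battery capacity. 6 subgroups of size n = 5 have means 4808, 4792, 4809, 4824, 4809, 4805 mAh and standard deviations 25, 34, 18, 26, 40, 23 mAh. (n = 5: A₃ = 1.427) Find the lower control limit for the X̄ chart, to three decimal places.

X̄̄ = (4808 + 4792 + 4809 + 4824 + 4809 + 4805) / 6 = 4807.8333
s̄ = (25 + 34 + 18 + 26 + 40 + 23) / 6 = 27.6667
LCL = X̄̄ − A₃·s̄ = 4807.8333 − 1.427 × 27.6667 = 4768.3530

4768.353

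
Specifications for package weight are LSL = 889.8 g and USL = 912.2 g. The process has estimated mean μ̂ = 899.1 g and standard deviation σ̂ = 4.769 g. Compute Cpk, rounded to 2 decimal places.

0.65

Cpu = (USL − μ̂) / (3σ̂) = (912.2 − 899.1) / (3 × 4.769) = 0.9156; Cpl = (μ̂ − LSL) / (3σ̂) = (899.1 − 889.8) / (3 × 4.769) = 0.6500; Cpk = min(Cpu, Cpl) = 0.6500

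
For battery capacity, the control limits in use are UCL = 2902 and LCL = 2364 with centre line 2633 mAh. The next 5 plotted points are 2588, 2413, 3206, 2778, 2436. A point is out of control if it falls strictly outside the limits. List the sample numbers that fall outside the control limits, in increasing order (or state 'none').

3

Compare each point to [2364, 2902]: sample 3 = 3206 > UCL.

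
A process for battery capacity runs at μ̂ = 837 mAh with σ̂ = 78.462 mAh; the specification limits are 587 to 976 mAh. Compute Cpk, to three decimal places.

Cpu = (USL − μ̂) / (3σ̂) = (976 − 837) / (3 × 78.462) = 0.5905; Cpl = (μ̂ − LSL) / (3σ̂) = (837 − 587) / (3 × 78.462) = 1.0621; Cpk = min(Cpu, Cpl) = 0.5905

0.591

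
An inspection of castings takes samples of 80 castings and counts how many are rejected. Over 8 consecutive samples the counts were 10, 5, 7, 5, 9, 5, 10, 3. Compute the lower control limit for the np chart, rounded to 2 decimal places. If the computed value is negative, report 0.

0.00

p̄ = Σdᵢ / (k·n) = 54 / (8 × 80) = 0.08438
LCL = np̄ − 3·√(np̄(1−p̄)) = 6.7500 − 3 × 2.4861 = -0.7082 → 0 (negative, so LCL = 0)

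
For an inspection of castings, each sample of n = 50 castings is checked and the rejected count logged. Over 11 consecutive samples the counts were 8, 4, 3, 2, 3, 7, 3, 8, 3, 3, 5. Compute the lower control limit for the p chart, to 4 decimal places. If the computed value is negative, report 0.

0.0000

p̄ = Σdᵢ / (k·n) = 49 / (11 × 50) = 0.08909
LCL = p̄ − 3·√(p̄(1−p̄)/n) = 0.08909 − 3 × 0.04029 = -0.03177 → 0 (negative, so LCL = 0)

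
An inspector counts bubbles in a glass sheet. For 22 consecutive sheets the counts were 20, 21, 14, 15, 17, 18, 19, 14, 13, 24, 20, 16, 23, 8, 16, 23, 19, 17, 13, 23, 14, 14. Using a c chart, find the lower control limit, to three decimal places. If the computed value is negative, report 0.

c̄ = (20 + 21 + 14 + 15 + 17 + 18 + 19 + 14 + 13 + 24 + 20 + 16 + 23 + 8 + 16 + 23 + 19 + 17 + 13 + 23 + 14 + 14) / 22 = 381 / 22 = 17.3182
LCL = c̄ − 3√c̄ = 17.3182 − 3 × 4.1615 = 4.8336

4.834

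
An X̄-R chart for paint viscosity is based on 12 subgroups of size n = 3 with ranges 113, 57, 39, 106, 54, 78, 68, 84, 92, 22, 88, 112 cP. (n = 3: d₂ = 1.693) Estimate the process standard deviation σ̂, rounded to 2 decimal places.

44.94

R̄ = (113 + 57 + 39 + 106 + 54 + 78 + 68 + 84 + 92 + 22 + 88 + 112) / 12 = 76.0833
σ̂ = R̄ / d₂ = 76.0833 / 1.693 = 44.9399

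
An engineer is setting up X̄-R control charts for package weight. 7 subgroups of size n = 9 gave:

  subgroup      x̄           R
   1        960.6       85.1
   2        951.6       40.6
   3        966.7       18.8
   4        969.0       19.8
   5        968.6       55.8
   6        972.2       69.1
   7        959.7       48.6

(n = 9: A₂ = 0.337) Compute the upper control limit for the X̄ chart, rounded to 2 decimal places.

980.32

X̄̄ = (960.6 + 951.6 + 966.7 + 969.0 + 968.6 + 972.2 + 959.7) / 7 = 6748.4000 / 7 = 964.0571
R̄ = (85.1 + 40.6 + 18.8 + 19.8 + 55.8 + 69.1 + 48.6) / 7 = 337.8000 / 7 = 48.2571
UCL = X̄̄ + A₂·R̄ = 964.0571 + 0.337 × 48.2571 = 980.3198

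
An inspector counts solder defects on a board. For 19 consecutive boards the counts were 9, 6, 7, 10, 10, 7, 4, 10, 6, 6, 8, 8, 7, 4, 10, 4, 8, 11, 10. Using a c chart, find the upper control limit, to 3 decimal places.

c̄ = (9 + 6 + 7 + 10 + 10 + 7 + 4 + 10 + 6 + 6 + 8 + 8 + 7 + 4 + 10 + 4 + 8 + 11 + 10) / 19 = 145 / 19 = 7.6316
UCL = c̄ + 3√c̄ = 7.6316 + 3 × √7.6316 = 7.6316 + 3 × 2.7625 = 15.9192

15.919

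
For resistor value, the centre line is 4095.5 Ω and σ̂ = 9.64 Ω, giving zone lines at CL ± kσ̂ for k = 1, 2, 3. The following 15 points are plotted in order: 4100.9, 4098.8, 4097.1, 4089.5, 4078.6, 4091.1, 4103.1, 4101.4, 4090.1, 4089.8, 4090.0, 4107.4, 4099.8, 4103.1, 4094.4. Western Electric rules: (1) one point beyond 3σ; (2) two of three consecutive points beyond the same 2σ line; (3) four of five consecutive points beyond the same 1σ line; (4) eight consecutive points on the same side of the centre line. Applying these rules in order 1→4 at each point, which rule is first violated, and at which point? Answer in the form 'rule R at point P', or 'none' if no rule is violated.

Zone of each point (C = within 1σ̂, B = 1σ̂–2σ̂, A = 2σ̂–3σ̂, * = beyond 3σ̂; sign = side of CL): 1:+C, 2:+C, 3:+C, 4:-C, 5:-B, 6:-C, 7:+C, 8:+C, 9:-C, 10:-C, 11:-C, 12:+B, 13:+C, 14:+C, 15:-C
No rule fires across all 15 points.

none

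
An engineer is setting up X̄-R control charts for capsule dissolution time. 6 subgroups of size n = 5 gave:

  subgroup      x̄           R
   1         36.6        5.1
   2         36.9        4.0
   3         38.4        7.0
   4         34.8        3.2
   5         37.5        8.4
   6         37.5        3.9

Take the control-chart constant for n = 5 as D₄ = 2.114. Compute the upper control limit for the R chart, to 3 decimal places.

11.134

R̄ = (5.1 + 4.0 + 7.0 + 3.2 + 8.4 + 3.9) / 6 = 31.6000 / 6 = 5.2667
UCL_R = D₄·R̄ = 2.114 × 5.2667 = 11.1337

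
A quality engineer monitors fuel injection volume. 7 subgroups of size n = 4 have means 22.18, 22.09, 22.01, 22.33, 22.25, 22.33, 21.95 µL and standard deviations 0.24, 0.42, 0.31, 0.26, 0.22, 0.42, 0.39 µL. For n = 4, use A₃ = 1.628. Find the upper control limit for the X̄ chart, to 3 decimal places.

X̄̄ = (22.18 + 22.09 + 22.01 + 22.33 + 22.25 + 22.33 + 21.95) / 7 = 22.1629
s̄ = (0.24 + 0.42 + 0.31 + 0.26 + 0.22 + 0.42 + 0.39) / 7 = 0.3229
UCL = X̄̄ + A₃·s̄ = 22.1629 + 1.628 × 0.3229 = 22.6885

22.688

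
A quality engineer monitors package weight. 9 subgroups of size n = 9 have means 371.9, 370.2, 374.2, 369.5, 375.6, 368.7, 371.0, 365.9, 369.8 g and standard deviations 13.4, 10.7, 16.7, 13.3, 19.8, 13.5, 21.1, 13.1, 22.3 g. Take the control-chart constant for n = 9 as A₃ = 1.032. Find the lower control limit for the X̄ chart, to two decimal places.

X̄̄ = (371.9 + 370.2 + 374.2 + 369.5 + 375.6 + 368.7 + 371.0 + 365.9 + 369.8) / 9 = 370.7556
s̄ = (13.4 + 10.7 + 16.7 + 13.3 + 19.8 + 13.5 + 21.1 + 13.1 + 22.3) / 9 = 15.9889
LCL = X̄̄ − A₃·s̄ = 370.7556 − 1.032 × 15.9889 = 354.2550

354.26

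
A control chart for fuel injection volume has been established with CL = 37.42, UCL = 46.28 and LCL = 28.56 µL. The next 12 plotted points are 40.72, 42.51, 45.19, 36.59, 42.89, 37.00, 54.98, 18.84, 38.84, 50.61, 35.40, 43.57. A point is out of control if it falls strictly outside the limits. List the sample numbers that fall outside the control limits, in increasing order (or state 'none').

Compare each point to [28.56, 46.28]: sample 7 = 54.98 > UCL; sample 8 = 18.84 < LCL; sample 10 = 50.61 > UCL.

7, 8, 10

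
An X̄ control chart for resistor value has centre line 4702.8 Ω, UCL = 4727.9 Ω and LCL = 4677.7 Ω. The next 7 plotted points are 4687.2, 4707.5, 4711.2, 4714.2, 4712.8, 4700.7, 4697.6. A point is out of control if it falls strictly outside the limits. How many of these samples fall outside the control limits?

0

All 7 points lie within [4677.7, 4727.9].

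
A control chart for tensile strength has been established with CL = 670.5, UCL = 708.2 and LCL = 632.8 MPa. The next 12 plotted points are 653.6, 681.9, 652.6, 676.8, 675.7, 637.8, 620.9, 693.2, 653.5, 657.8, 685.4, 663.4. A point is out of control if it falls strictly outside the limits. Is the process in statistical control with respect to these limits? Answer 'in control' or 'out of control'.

Compare each point to [632.8, 708.2]: sample 7 = 620.9 < LCL.

out of control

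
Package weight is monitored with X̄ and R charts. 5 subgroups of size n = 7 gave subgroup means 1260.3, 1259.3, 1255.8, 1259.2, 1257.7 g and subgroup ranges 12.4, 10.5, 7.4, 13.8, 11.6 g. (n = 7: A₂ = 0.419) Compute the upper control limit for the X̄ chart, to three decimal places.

1263.128

X̄̄ = (1260.3 + 1259.3 + 1255.8 + 1259.2 + 1257.7) / 5 = 6292.3000 / 5 = 1258.4600
R̄ = (12.4 + 10.5 + 7.4 + 13.8 + 11.6) / 5 = 55.7000 / 5 = 11.1400
UCL = X̄̄ + A₂·R̄ = 1258.4600 + 0.419 × 11.1400 = 1263.1277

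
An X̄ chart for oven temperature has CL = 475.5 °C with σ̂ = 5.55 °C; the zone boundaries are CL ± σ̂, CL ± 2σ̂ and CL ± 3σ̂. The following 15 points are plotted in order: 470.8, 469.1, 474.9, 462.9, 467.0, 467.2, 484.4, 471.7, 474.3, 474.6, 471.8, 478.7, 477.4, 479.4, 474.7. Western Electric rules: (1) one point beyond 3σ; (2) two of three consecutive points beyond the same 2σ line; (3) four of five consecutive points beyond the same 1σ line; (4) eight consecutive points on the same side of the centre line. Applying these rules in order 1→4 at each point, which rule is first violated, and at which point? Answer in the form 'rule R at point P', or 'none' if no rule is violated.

Zone of each point (C = within 1σ̂, B = 1σ̂–2σ̂, A = 2σ̂–3σ̂, * = beyond 3σ̂; sign = side of CL): 1:-C, 2:-B, 3:-C, 4:-A, 5:-B, 6:-B, 7:+B, 8:-C, 9:-C, 10:-C, 11:-C, 12:+C, 13:+C, 14:+C, 15:-C
Rule 3 (four of five consecutive points beyond the same 1σ limit) is satisfied at point 6.

rule 3 at point 6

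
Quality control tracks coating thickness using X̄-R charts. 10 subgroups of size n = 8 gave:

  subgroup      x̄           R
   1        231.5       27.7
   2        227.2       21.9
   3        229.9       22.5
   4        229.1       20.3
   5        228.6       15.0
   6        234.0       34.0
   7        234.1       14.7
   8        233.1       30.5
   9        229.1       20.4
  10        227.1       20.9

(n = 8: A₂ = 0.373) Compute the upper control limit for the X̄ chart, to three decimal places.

X̄̄ = (231.5 + 227.2 + 229.9 + 229.1 + 228.6 + 234.0 + 234.1 + 233.1 + 229.1 + 227.1) / 10 = 2303.7000 / 10 = 230.3700
R̄ = (27.7 + 21.9 + 22.5 + 20.3 + 15.0 + 34.0 + 14.7 + 30.5 + 20.4 + 20.9) / 10 = 227.9000 / 10 = 22.7900
UCL = X̄̄ + A₂·R̄ = 230.3700 + 0.373 × 22.7900 = 238.8707

238.871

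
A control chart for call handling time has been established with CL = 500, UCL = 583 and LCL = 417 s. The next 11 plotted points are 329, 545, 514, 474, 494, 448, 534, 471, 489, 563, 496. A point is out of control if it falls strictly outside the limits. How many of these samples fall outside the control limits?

1

Compare each point to [417, 583]: sample 1 = 329 < LCL.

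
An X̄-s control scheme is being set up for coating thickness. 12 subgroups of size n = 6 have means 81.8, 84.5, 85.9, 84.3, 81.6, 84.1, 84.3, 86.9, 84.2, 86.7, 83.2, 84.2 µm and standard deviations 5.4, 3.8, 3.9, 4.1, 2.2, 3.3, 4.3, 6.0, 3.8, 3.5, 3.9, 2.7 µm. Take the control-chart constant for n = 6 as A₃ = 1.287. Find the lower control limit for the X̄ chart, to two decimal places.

79.28

X̄̄ = (81.8 + 84.5 + 85.9 + 84.3 + 81.6 + 84.1 + 84.3 + 86.9 + 84.2 + 86.7 + 83.2 + 84.2) / 12 = 84.3083
s̄ = (5.4 + 3.8 + 3.9 + 4.1 + 2.2 + 3.3 + 4.3 + 6.0 + 3.8 + 3.5 + 3.9 + 2.7) / 12 = 3.9083
LCL = X̄̄ − A₃·s̄ = 84.3083 − 1.287 × 3.9083 = 79.2783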